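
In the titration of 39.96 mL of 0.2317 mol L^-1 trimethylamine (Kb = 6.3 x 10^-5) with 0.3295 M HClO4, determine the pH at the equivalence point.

5.33

n((CH3)3N) = 0.2317 x 0.03996 = 0.009259 mol; V(HClO4) at equivalence = 0.009259/0.3295 = 0.02810 L.
At equivalence the base is fully converted to (CH3)3NH+; total volume = 0.06806 L, so [(CH3)3NH+] = 0.009259/0.06806 = 0.1360 M.
Ka((CH3)3NH+) = Kw/Kb = 1.0e-14 / 6.3 x 10^-5 = 1.59e-10.
[H^+] = sqrt(Ka x [(CH3)3NH+]) = sqrt(1.59e-10 x 0.1360) = 4.65e-6 M.
pH = -log(4.65e-6) = 5.33.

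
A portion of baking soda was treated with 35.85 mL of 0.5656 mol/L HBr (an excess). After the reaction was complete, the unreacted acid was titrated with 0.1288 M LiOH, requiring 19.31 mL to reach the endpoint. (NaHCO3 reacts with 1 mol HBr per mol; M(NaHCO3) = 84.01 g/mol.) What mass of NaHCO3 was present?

1.49 g

Total n(HBr) added = 0.5656 x 0.03585 = 0.02028 mol.
n(LiOH) used = 0.1288 x 0.01931 = 0.002487 mol, which equals the excess n(HBr).
So n(HBr) consumed by the sample = 0.02028 - 0.002487 = 0.01779 mol.
n(NaHCO3) = 0.01779 / 1 = 0.01779 mol.
mass = 0.01779 mol x 84.01 g/mol = 1.49 g.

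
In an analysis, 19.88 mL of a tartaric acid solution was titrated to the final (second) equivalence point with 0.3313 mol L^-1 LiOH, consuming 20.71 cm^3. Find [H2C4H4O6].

n(LiOH) = 0.3313 x 0.02071 = 0.006861 mol.
At the final (second) equivalence point, 2 mol OH^- react per mol H2C4H4O6, so n(H2C4H4O6) = 0.006861 / 2 = 0.003431 mol.
[H2C4H4O6] = 0.003431 / 0.01988 L = 0.173 M.

0.173 M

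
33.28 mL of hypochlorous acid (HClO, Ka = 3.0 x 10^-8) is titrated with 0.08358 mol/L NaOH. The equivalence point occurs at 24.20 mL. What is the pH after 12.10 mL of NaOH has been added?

12.10 mL is exactly half the equivalence volume (24.20/2), i.e. the half-equivalence point.
There, n(HA) = n(A^-), so pH = pKa = -log(3.0 x 10^-8) = 7.52.

7.52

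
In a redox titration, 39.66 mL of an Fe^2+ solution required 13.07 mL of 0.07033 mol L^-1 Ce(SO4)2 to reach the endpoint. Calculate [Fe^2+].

n(Ce(SO4)2) = 0.07033 x 0.01307 = 0.0009192 mol.
From the balanced equation, 1 mol Ce(SO4)2 reacts with 1 mol Fe^2+, so n(Fe^2+) = 0.0009192 x 1/1 = 0.0009192 mol.
[Fe^2+] = 0.0009192 / 0.03966 L = 0.0232 M.

0.0232 M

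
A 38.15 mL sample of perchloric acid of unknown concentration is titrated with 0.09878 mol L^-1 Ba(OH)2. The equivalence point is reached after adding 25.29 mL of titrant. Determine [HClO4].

0.131 M

n(Ba(OH)2) delivered = 0.09878 x 0.02529 = 0.002498 mol.
The reaction is 2 HClO4 + 1 Ba(OH)2, so n(HClO4) = 0.002498 x 2/1 = 0.004996 mol.
[HClO4] = 0.004996 mol / 0.03815 L = 0.131 M.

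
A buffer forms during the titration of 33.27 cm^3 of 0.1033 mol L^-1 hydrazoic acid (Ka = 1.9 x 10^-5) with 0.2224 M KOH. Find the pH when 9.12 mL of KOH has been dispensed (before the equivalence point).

4.88

Initial n(HN3) = 0.1033 x 0.03327 = 0.003437 mol.
n(KOH) added = 0.2224 x 0.009120 = 0.002028 mol, converting that many moles of HN3 to N3-.
Remaining n(HN3) = 0.001409 mol; n(N3-) = 0.002028 mol.
By Henderson-Hasselbalch, pH = pKa + log([A^-]/[HA]) = 4.72 + log(0.002028/0.001409) = 4.72 + (+0.16) = 4.88.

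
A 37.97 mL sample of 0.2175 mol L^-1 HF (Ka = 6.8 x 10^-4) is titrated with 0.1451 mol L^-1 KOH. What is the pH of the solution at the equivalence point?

n(HF) = 0.2175 x 0.03797 = 0.008258 mol; V(KOH) at equivalence = 0.008258/0.1451 = 0.05692 L.
At equivalence all the acid is converted to F-; total volume = 0.03797 + 0.05692 = 0.09489 L, so [F-] = 0.008258/0.09489 = 0.08704 M.
Kb = Kw/Ka = 1.0e-14 / 6.8 x 10^-4 = 1.47e-11.
[OH^-] = sqrt(Kb x [F-]) = sqrt(1.47e-11 x 0.08704) = 1.13e-6 M.
pOH = 5.95, so pH = 14.00 - 5.95 = 8.05.

8.05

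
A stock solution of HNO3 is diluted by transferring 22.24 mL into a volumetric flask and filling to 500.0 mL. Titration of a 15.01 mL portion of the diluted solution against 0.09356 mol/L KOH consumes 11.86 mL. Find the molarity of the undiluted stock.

n(KOH) = 0.09356 x 0.01186 = 0.001110 mol.
n(HNO3) in the aliquot = 0.001110 mol.
[diluted HNO3] = 0.001110 / 0.01501 = 0.07393 M.
Dilution factor = 500.0/22.24 = 22.48, so [stock] = 0.07393 x 22.48 = 1.66 M.

1.66 M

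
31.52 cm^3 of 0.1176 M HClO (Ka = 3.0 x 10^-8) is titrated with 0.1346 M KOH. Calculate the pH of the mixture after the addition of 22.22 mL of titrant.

Initial n(HClO) = 0.1176 x 0.03152 = 0.003707 mol.
n(KOH) added = 0.1346 x 0.02222 = 0.002991 mol, converting that many moles of HClO to ClO-.
Remaining n(HClO) = 0.0007159 mol; n(ClO-) = 0.002991 mol.
By Henderson-Hasselbalch, pH = pKa + log([A^-]/[HA]) = 7.52 + log(0.002991/0.0007159) = 7.52 + (+0.62) = 8.14.

8.14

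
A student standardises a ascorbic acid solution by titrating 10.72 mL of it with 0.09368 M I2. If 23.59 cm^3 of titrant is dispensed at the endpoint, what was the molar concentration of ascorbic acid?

n(I2) = 0.09368 x 0.02359 = 0.002210 mol.
From the balanced equation, 1 mol I2 reacts with 1 mol ascorbic acid, so n(ascorbic acid) = 0.002210 x 1/1 = 0.002210 mol.
[ascorbic acid] = 0.002210 / 0.01072 L = 0.206 M.

0.206 M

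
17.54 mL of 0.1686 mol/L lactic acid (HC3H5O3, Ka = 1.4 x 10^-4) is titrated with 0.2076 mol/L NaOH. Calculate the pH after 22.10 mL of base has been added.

n(acid) = 0.1686 x 0.01754 = 0.002957 mol; n(NaOH) added = 0.2076 x 0.02210 = 0.004588 mol.
Base is in excess by 0.004588 - 0.002957 = 0.001631 mol in a total volume of 0.03964 L.
[OH^-] = 0.001631/0.03964 = 0.04114 M, so pOH = 1.39 and pH = 14.00 - 1.39 = 12.61.

12.61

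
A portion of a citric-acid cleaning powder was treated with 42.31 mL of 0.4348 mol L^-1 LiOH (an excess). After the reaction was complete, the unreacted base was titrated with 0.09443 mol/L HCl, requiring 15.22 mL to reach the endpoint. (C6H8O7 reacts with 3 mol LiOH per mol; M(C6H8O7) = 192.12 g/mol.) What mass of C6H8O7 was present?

Total n(LiOH) added = 0.4348 x 0.04231 = 0.01840 mol.
n(HCl) used = 0.09443 x 0.01522 = 0.001437 mol, which equals the excess n(LiOH).
So n(LiOH) consumed by the sample = 0.01840 - 0.001437 = 0.01696 mol.
n(C6H8O7) = 0.01696 / 3 = 0.005653 mol.
mass = 0.005653 mol x 192.12 g/mol = 1.09 g.

1.09 g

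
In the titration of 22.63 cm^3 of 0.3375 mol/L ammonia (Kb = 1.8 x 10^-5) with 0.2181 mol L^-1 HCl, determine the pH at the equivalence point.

5.07

n(NH3) = 0.3375 x 0.02263 = 0.007638 mol; V(HCl) at equivalence = 0.007638/0.2181 = 0.03502 L.
At equivalence the base is fully converted to NH4+; total volume = 0.05765 L, so [NH4+] = 0.007638/0.05765 = 0.1325 M.
Ka(NH4+) = Kw/Kb = 1.0e-14 / 1.8 x 10^-5 = 5.56e-10.
[H^+] = sqrt(Ka x [NH4+]) = sqrt(5.56e-10 x 0.1325) = 8.58e-6 M.
pH = -log(8.58e-6) = 5.07.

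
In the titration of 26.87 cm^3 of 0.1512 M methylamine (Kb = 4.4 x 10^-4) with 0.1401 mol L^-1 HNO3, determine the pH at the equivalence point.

5.89

n(CH3NH2) = 0.1512 x 0.02687 = 0.004063 mol; V(HNO3) at equivalence = 0.004063/0.1401 = 0.02900 L.
At equivalence the base is fully converted to CH3NH3+; total volume = 0.05587 L, so [CH3NH3+] = 0.004063/0.05587 = 0.07272 M.
Ka(CH3NH3+) = Kw/Kb = 1.0e-14 / 4.4 x 10^-4 = 2.27e-11.
[H^+] = sqrt(Ka x [CH3NH3+]) = sqrt(2.27e-11 x 0.07272) = 1.29e-6 M.
pH = -log(1.29e-6) = 5.89.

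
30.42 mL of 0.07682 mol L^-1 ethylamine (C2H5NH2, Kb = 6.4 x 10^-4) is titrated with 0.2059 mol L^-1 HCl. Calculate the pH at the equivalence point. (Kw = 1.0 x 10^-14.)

6.03

n(C2H5NH2) = 0.07682 x 0.03042 = 0.002337 mol; V(HCl) at equivalence = 0.002337/0.2059 = 0.01135 L.
At equivalence the base is fully converted to C2H5NH3+; total volume = 0.04177 L, so [C2H5NH3+] = 0.002337/0.04177 = 0.05595 M.
Ka(C2H5NH3+) = Kw/Kb = 1.0e-14 / 6.4 x 10^-4 = 1.56e-11.
[H^+] = sqrt(Ka x [C2H5NH3+]) = sqrt(1.56e-11 x 0.05595) = 9.35e-7 M.
pH = -log(9.35e-7) = 6.03.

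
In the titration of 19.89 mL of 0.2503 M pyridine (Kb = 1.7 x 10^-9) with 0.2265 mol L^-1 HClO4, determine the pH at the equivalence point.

n(C5H5N) = 0.2503 x 0.01989 = 0.004978 mol; V(HClO4) at equivalence = 0.004978/0.2265 = 0.02198 L.
At equivalence the base is fully converted to C5H5NH+; total volume = 0.04187 L, so [C5H5NH+] = 0.004978/0.04187 = 0.1189 M.
Ka(C5H5NH+) = Kw/Kb = 1.0e-14 / 1.7 x 10^-9 = 5.88e-6.
[H^+] = sqrt(Ka x [C5H5NH+]) = sqrt(5.88e-6 x 0.1189) = 0.000836 M.
pH = -log(0.000836) = 3.08.

3.08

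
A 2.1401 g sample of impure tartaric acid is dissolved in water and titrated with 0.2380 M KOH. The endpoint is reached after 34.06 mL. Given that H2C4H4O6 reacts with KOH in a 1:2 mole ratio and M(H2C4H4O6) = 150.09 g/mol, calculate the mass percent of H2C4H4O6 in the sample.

28.4%

n(KOH) = 0.2380 x 0.03406 = 0.008106 mol.
n(H2C4H4O6) = 0.008106 / 2 = 0.004053 mol.
mass of H2C4H4O6 = 0.004053 x 150.09 = 0.6083 g.
% purity = 0.6083 / 2.1401 x 100 = 28.4%.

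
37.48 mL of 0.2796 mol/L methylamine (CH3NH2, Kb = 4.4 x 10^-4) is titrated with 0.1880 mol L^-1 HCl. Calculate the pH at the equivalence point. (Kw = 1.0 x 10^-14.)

n(CH3NH2) = 0.2796 x 0.03748 = 0.01048 mol; V(HCl) at equivalence = 0.01048/0.1880 = 0.05574 L.
At equivalence the base is fully converted to CH3NH3+; total volume = 0.09322 L, so [CH3NH3+] = 0.01048/0.09322 = 0.1124 M.
Ka(CH3NH3+) = Kw/Kb = 1.0e-14 / 4.4 x 10^-4 = 2.27e-11.
[H^+] = sqrt(Ka x [CH3NH3+]) = sqrt(2.27e-11 x 0.1124) = 1.60e-6 M.
pH = -log(1.60e-6) = 5.80.

5.80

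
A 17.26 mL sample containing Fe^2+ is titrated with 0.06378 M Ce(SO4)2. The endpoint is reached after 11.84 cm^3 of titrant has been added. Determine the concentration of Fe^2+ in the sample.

0.0438 M

n(Ce(SO4)2) = 0.06378 x 0.01184 = 0.0007552 mol.
From the balanced equation, 1 mol Ce(SO4)2 reacts with 1 mol Fe^2+, so n(Fe^2+) = 0.0007552 x 1/1 = 0.0007552 mol.
[Fe^2+] = 0.0007552 / 0.01726 L = 0.0438 M.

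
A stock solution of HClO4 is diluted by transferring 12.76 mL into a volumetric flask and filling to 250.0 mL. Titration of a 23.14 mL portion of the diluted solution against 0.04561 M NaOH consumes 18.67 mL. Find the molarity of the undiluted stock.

n(NaOH) = 0.04561 x 0.01867 = 0.0008515 mol.
n(HClO4) in the aliquot = 0.0008515 mol.
[diluted HClO4] = 0.0008515 / 0.02314 = 0.03680 M.
Dilution factor = 250.0/12.76 = 19.59, so [stock] = 0.03680 x 19.59 = 0.721 M.

0.721 M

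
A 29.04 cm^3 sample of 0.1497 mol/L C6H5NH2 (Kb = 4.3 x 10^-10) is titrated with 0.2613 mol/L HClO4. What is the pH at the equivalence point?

2.83

n(C6H5NH2) = 0.1497 x 0.02904 = 0.004347 mol; V(HClO4) at equivalence = 0.004347/0.2613 = 0.01664 L.
At equivalence the base is fully converted to C6H5NH3+; total volume = 0.04568 L, so [C6H5NH3+] = 0.004347/0.04568 = 0.09517 M.
Ka(C6H5NH3+) = Kw/Kb = 1.0e-14 / 4.3 x 10^-10 = 2.33e-5.
[H^+] = sqrt(Ka x [C6H5NH3+]) = sqrt(2.33e-5 x 0.09517) = 0.00149 M.
pH = -log(0.00149) = 2.83.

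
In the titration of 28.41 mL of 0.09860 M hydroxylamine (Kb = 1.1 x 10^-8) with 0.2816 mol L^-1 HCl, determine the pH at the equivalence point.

n(NH2OH) = 0.09860 x 0.02841 = 0.002801 mol; V(HCl) at equivalence = 0.002801/0.2816 = 0.009948 L.
At equivalence the base is fully converted to NH3OH+; total volume = 0.03836 L, so [NH3OH+] = 0.002801/0.03836 = 0.07303 M.
Ka(NH3OH+) = Kw/Kb = 1.0e-14 / 1.1 x 10^-8 = 9.09e-7.
[H^+] = sqrt(Ka x [NH3OH+]) = sqrt(9.09e-7 x 0.07303) = 0.000258 M.
pH = -log(0.000258) = 3.59.

3.59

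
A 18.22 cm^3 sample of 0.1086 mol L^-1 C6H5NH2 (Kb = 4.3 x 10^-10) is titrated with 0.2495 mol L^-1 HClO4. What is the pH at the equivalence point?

2.88

n(C6H5NH2) = 0.1086 x 0.01822 = 0.001979 mol; V(HClO4) at equivalence = 0.001979/0.2495 = 0.007931 L.
At equivalence the base is fully converted to C6H5NH3+; total volume = 0.02615 L, so [C6H5NH3+] = 0.001979/0.02615 = 0.07567 M.
Ka(C6H5NH3+) = Kw/Kb = 1.0e-14 / 4.3 x 10^-10 = 2.33e-5.
[H^+] = sqrt(Ka x [C6H5NH3+]) = sqrt(2.33e-5 x 0.07567) = 0.00133 M.
pH = -log(0.00133) = 2.88.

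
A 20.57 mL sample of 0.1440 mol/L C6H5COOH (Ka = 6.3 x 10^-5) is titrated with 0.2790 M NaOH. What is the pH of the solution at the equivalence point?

n(C6H5COOH) = 0.1440 x 0.02057 = 0.002962 mol; V(NaOH) at equivalence = 0.002962/0.2790 = 0.01062 L.
At equivalence all the acid is converted to C6H5COO-; total volume = 0.02057 + 0.01062 = 0.03119 L, so [C6H5COO-] = 0.002962/0.03119 = 0.09498 M.
Kb = Kw/Ka = 1.0e-14 / 6.3 x 10^-5 = 1.59e-10.
[OH^-] = sqrt(Kb x [C6H5COO-]) = sqrt(1.59e-10 x 0.09498) = 3.88e-6 M.
pOH = 5.41, so pH = 14.00 - 5.41 = 8.59.

8.59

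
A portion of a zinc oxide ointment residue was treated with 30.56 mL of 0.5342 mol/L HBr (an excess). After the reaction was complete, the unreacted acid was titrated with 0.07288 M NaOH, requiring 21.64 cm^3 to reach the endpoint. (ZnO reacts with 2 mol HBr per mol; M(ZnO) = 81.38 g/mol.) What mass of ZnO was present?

0.600 g

Total n(HBr) added = 0.5342 x 0.03056 = 0.01633 mol.
n(NaOH) used = 0.07288 x 0.02164 = 0.001577 mol, which equals the excess n(HBr).
So n(HBr) consumed by the sample = 0.01633 - 0.001577 = 0.01475 mol.
n(ZnO) = 0.01475 / 2 = 0.007374 mol.
mass = 0.007374 mol x 81.38 g/mol = 0.600 g.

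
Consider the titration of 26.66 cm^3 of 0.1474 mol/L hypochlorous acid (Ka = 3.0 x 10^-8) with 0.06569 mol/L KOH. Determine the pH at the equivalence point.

10.09

n(HClO) = 0.1474 x 0.02666 = 0.003930 mol; V(KOH) at equivalence = 0.003930/0.06569 = 0.05982 L.
At equivalence all the acid is converted to ClO-; total volume = 0.02666 + 0.05982 = 0.08648 L, so [ClO-] = 0.003930/0.08648 = 0.04544 M.
Kb = Kw/Ka = 1.0e-14 / 3.0 x 10^-8 = 3.33e-7.
[OH^-] = sqrt(Kb x [ClO-]) = sqrt(3.33e-7 x 0.04544) = 0.000123 M.
pOH = 3.91, so pH = 14.00 - 3.91 = 10.09.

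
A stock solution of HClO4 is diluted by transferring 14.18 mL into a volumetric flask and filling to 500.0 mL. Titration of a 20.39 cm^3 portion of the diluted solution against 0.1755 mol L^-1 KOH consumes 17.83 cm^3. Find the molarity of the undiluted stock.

5.41 M

n(KOH) = 0.1755 x 0.01783 = 0.003129 mol.
n(HClO4) in the aliquot = 0.003129 mol.
[diluted HClO4] = 0.003129 / 0.02039 = 0.1535 M.
Dilution factor = 500.0/14.18 = 35.26, so [stock] = 0.1535 x 35.26 = 5.41 M.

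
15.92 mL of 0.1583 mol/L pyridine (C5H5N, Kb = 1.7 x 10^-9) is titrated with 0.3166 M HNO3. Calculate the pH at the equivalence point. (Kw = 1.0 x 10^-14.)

n(C5H5N) = 0.1583 x 0.01592 = 0.002520 mol; V(HNO3) at equivalence = 0.002520/0.3166 = 0.007960 L.
At equivalence the base is fully converted to C5H5NH+; total volume = 0.02388 L, so [C5H5NH+] = 0.002520/0.02388 = 0.1055 M.
Ka(C5H5NH+) = Kw/Kb = 1.0e-14 / 1.7 x 10^-9 = 5.88e-6.
[H^+] = sqrt(Ka x [C5H5NH+]) = sqrt(5.88e-6 x 0.1055) = 0.000788 M.
pH = -log(0.000788) = 3.10.

3.10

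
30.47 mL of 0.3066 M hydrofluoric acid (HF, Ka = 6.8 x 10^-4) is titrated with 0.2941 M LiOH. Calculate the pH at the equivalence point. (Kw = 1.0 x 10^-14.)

n(HF) = 0.3066 x 0.03047 = 0.009342 mol; V(LiOH) at equivalence = 0.009342/0.2941 = 0.03177 L.
At equivalence all the acid is converted to F-; total volume = 0.03047 + 0.03177 = 0.06224 L, so [F-] = 0.009342/0.06224 = 0.1501 M.
Kb = Kw/Ka = 1.0e-14 / 6.8 x 10^-4 = 1.47e-11.
[OH^-] = sqrt(Kb x [F-]) = sqrt(1.47e-11 x 0.1501) = 1.49e-6 M.
pOH = 5.83, so pH = 14.00 - 5.83 = 8.17.

8.17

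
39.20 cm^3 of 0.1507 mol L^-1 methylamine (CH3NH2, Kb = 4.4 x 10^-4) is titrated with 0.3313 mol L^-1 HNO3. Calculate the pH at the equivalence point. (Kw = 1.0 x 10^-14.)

n(CH3NH2) = 0.1507 x 0.03920 = 0.005907 mol; V(HNO3) at equivalence = 0.005907/0.3313 = 0.01783 L.
At equivalence the base is fully converted to CH3NH3+; total volume = 0.05703 L, so [CH3NH3+] = 0.005907/0.05703 = 0.1036 M.
Ka(CH3NH3+) = Kw/Kb = 1.0e-14 / 4.4 x 10^-4 = 2.27e-11.
[H^+] = sqrt(Ka x [CH3NH3+]) = sqrt(2.27e-11 x 0.1036) = 1.53e-6 M.
pH = -log(1.53e-6) = 5.81.

5.81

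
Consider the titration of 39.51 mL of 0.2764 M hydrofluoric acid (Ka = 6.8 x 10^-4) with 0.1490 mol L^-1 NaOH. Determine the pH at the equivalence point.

n(HF) = 0.2764 x 0.03951 = 0.01092 mol; V(NaOH) at equivalence = 0.01092/0.1490 = 0.07329 L.
At equivalence all the acid is converted to F-; total volume = 0.03951 + 0.07329 = 0.1128 L, so [F-] = 0.01092/0.1128 = 0.09681 M.
Kb = Kw/Ka = 1.0e-14 / 6.8 x 10^-4 = 1.47e-11.
[OH^-] = sqrt(Kb x [F-]) = sqrt(1.47e-11 x 0.09681) = 1.19e-6 M.
pOH = 5.92, so pH = 14.00 - 5.92 = 8.08.

8.08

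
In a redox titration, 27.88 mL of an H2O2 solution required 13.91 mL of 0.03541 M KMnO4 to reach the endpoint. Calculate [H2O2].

0.0442 M

n(KMnO4) = 0.03541 x 0.01391 = 0.0004926 mol.
From the balanced equation, 2 mol KMnO4 reacts with 5 mol H2O2, so n(H2O2) = 0.0004926 x 5/2 = 0.001231 mol.
[H2O2] = 0.001231 / 0.02788 L = 0.0442 M.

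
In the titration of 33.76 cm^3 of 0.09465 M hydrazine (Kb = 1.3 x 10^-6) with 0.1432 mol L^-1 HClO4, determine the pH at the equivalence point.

4.68

n(N2H4) = 0.09465 x 0.03376 = 0.003195 mol; V(HClO4) at equivalence = 0.003195/0.1432 = 0.02231 L.
At equivalence the base is fully converted to N2H5+; total volume = 0.05607 L, so [N2H5+] = 0.003195/0.05607 = 0.05698 M.
Ka(N2H5+) = Kw/Kb = 1.0e-14 / 1.3 x 10^-6 = 7.69e-9.
[H^+] = sqrt(Ka x [N2H5+]) = sqrt(7.69e-9 x 0.05698) = 2.09e-5 M.
pH = -log(2.09e-5) = 4.68.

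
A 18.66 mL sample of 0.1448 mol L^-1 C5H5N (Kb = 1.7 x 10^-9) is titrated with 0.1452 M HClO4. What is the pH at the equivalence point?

3.19

n(C5H5N) = 0.1448 x 0.01866 = 0.002702 mol; V(HClO4) at equivalence = 0.002702/0.1452 = 0.01861 L.
At equivalence the base is fully converted to C5H5NH+; total volume = 0.03727 L, so [C5H5NH+] = 0.002702/0.03727 = 0.07250 M.
Ka(C5H5NH+) = Kw/Kb = 1.0e-14 / 1.7 x 10^-9 = 5.88e-6.
[H^+] = sqrt(Ka x [C5H5NH+]) = sqrt(5.88e-6 x 0.07250) = 0.000653 M.
pH = -log(0.000653) = 3.19.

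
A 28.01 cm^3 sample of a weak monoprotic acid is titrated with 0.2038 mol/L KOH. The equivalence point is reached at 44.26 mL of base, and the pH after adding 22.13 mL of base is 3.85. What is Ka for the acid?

1.4 x 10^-4

22.13 mL is half of the equivalence volume, so this is the half-equivalence point where [HA] = [A^-].
At half-equivalence pH = pKa, so pKa = 3.85.
Ka = 10^(-3.85) = 1.4 x 10^-4.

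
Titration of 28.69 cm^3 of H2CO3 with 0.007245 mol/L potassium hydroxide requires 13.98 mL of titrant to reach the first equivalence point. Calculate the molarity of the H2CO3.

0.00353 M

n(KOH) = 0.007245 x 0.01398 = 0.0001013 mol.
At the first equivalence point, 1 mol OH^- react per mol H2CO3, so n(H2CO3) = 0.0001013 / 1 = 0.0001013 mol.
[H2CO3] = 0.0001013 / 0.02869 L = 0.00353 M.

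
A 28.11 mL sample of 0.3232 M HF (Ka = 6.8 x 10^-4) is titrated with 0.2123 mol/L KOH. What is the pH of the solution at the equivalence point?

n(HF) = 0.3232 x 0.02811 = 0.009085 mol; V(KOH) at equivalence = 0.009085/0.2123 = 0.04279 L.
At equivalence all the acid is converted to F-; total volume = 0.02811 + 0.04279 = 0.07090 L, so [F-] = 0.009085/0.07090 = 0.1281 M.
Kb = Kw/Ka = 1.0e-14 / 6.8 x 10^-4 = 1.47e-11.
[OH^-] = sqrt(Kb x [F-]) = sqrt(1.47e-11 x 0.1281) = 1.37e-6 M.
pOH = 5.86, so pH = 14.00 - 5.86 = 8.14.

8.14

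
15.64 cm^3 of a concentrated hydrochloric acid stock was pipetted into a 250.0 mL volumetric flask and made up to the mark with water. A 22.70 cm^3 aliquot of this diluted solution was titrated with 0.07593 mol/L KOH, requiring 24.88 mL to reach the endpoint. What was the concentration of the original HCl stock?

n(KOH) = 0.07593 x 0.02488 = 0.001889 mol.
n(HCl) in the aliquot = 0.001889 mol.
[diluted HCl] = 0.001889 / 0.02270 = 0.08322 M.
Dilution factor = 250.0/15.64 = 15.98, so [stock] = 0.08322 x 15.98 = 1.33 M.

1.33 M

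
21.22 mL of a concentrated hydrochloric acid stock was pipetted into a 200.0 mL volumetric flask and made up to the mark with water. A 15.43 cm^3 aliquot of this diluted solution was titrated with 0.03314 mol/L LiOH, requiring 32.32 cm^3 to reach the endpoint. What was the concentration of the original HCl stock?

n(LiOH) = 0.03314 x 0.03232 = 0.001071 mol.
n(HCl) in the aliquot = 0.001071 mol.
[diluted HCl] = 0.001071 / 0.01543 = 0.06942 M.
Dilution factor = 200.0/21.22 = 9.425, so [stock] = 0.06942 x 9.425 = 0.654 M.

0.654 M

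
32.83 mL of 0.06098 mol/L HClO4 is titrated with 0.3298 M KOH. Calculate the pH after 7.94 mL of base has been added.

n(acid) = 0.06098 x 0.03283 = 0.002002 mol; n(KOH) added = 0.3298 x 0.007940 = 0.002619 mol.
Base is in excess by 0.002619 - 0.002002 = 0.0006166 mol in a total volume of 0.04077 L.
[OH^-] = 0.0006166/0.04077 = 0.01512 M, so pOH = 1.82 and pH = 14.00 - 1.82 = 12.18.

12.18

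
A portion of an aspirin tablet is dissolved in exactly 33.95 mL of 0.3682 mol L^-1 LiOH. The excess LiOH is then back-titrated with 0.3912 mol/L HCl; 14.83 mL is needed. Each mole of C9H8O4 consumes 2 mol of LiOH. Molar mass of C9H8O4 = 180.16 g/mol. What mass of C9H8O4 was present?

Total n(LiOH) added = 0.3682 x 0.03395 = 0.01250 mol.
n(HCl) used = 0.3912 x 0.01483 = 0.005801 mol, which equals the excess n(LiOH).
So n(LiOH) consumed by the sample = 0.01250 - 0.005801 = 0.006699 mol.
n(C9H8O4) = 0.006699 / 2 = 0.003349 mol.
mass = 0.003349 mol x 180.16 g/mol = 0.603 g.

0.603 g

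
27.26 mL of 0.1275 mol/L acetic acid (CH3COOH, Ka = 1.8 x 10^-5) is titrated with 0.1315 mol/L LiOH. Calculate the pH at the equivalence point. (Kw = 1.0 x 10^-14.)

n(CH3COOH) = 0.1275 x 0.02726 = 0.003476 mol; V(LiOH) at equivalence = 0.003476/0.1315 = 0.02643 L.
At equivalence all the acid is converted to CH3COO-; total volume = 0.02726 + 0.02643 = 0.05369 L, so [CH3COO-] = 0.003476/0.05369 = 0.06473 M.
Kb = Kw/Ka = 1.0e-14 / 1.8 x 10^-5 = 5.56e-10.
[OH^-] = sqrt(Kb x [CH3COO-]) = sqrt(5.56e-10 x 0.06473) = 6.00e-6 M.
pOH = 5.22, so pH = 14.00 - 5.22 = 8.78.

8.78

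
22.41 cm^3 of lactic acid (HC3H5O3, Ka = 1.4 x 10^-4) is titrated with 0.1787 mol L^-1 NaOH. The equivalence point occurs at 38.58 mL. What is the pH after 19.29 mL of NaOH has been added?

3.85

19.29 mL is exactly half the equivalence volume (38.58/2), i.e. the half-equivalence point.
There, n(HA) = n(A^-), so pH = pKa = -log(1.4 x 10^-4) = 3.85.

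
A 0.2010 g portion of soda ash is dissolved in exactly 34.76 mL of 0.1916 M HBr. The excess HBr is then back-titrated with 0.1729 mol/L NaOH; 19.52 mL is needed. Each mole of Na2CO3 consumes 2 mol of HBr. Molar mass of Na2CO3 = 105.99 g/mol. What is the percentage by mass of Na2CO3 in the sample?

86.6%

Total n(HBr) added = 0.1916 x 0.03476 = 0.006660 mol.
n(NaOH) used = 0.1729 x 0.01952 = 0.003375 mol, which equals the excess n(HBr).
So n(HBr) consumed by the sample = 0.006660 - 0.003375 = 0.003285 mol.
n(Na2CO3) = 0.003285 / 2 = 0.001643 mol.
mass Na2CO3 = 0.001643 x 105.99 = 0.1741 g, so %Na2CO3 = 0.1741/0.2010 x 100 = 86.6%.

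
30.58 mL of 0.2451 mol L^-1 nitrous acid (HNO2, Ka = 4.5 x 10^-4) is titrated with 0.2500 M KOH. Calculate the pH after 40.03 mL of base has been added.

n(acid) = 0.2451 x 0.03058 = 0.007495 mol; n(KOH) added = 0.2500 x 0.04003 = 0.01001 mol.
Base is in excess by 0.01001 - 0.007495 = 0.002512 mol in a total volume of 0.07061 L.
[OH^-] = 0.002512/0.07061 = 0.03558 M, so pOH = 1.45 and pH = 14.00 - 1.45 = 12.55.

12.55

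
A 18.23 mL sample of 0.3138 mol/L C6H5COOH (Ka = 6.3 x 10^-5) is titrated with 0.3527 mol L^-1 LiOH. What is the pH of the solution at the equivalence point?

n(C6H5COOH) = 0.3138 x 0.01823 = 0.005721 mol; V(LiOH) at equivalence = 0.005721/0.3527 = 0.01622 L.
At equivalence all the acid is converted to C6H5COO-; total volume = 0.01823 + 0.01622 = 0.03445 L, so [C6H5COO-] = 0.005721/0.03445 = 0.1661 M.
Kb = Kw/Ka = 1.0e-14 / 6.3 x 10^-5 = 1.59e-10.
[OH^-] = sqrt(Kb x [C6H5COO-]) = sqrt(1.59e-10 x 0.1661) = 5.13e-6 M.
pOH = 5.29, so pH = 14.00 - 5.29 = 8.71.

8.71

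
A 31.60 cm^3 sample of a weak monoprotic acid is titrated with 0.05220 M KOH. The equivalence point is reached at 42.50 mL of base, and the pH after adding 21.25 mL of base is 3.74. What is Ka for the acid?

1.8 x 10^-4

21.25 mL is half of the equivalence volume, so this is the half-equivalence point where [HA] = [A^-].
At half-equivalence pH = pKa, so pKa = 3.74.
Ka = 10^(-3.74) = 1.8 x 10^-4.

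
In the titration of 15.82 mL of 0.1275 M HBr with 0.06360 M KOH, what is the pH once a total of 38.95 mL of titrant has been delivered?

11.92

n(acid) = 0.1275 x 0.01582 = 0.002017 mol; n(KOH) added = 0.06360 x 0.03895 = 0.002477 mol.
Base is in excess by 0.002477 - 0.002017 = 0.0004602 mol in a total volume of 0.05477 L.
[OH^-] = 0.0004602/0.05477 = 0.008402 M, so pOH = 2.08 and pH = 14.00 - 2.08 = 11.92.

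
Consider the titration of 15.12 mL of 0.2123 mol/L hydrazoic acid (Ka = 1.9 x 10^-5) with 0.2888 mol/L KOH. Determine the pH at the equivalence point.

n(HN3) = 0.2123 x 0.01512 = 0.003210 mol; V(KOH) at equivalence = 0.003210/0.2888 = 0.01111 L.
At equivalence all the acid is converted to N3-; total volume = 0.01512 + 0.01111 = 0.02623 L, so [N3-] = 0.003210/0.02623 = 0.1224 M.
Kb = Kw/Ka = 1.0e-14 / 1.9 x 10^-5 = 5.26e-10.
[OH^-] = sqrt(Kb x [N3-]) = sqrt(5.26e-10 x 0.1224) = 8.02e-6 M.
pOH = 5.10, so pH = 14.00 - 5.10 = 8.90.

8.90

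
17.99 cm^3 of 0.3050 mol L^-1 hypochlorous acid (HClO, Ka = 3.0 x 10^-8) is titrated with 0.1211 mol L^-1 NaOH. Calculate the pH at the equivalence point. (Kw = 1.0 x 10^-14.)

n(HClO) = 0.3050 x 0.01799 = 0.005487 mol; V(NaOH) at equivalence = 0.005487/0.1211 = 0.04531 L.
At equivalence all the acid is converted to ClO-; total volume = 0.01799 + 0.04531 = 0.06330 L, so [ClO-] = 0.005487/0.06330 = 0.08668 M.
Kb = Kw/Ka = 1.0e-14 / 3.0 x 10^-8 = 3.33e-7.
[OH^-] = sqrt(Kb x [ClO-]) = sqrt(3.33e-7 x 0.08668) = 0.000170 M.
pOH = 3.77, so pH = 14.00 - 3.77 = 10.23.

10.23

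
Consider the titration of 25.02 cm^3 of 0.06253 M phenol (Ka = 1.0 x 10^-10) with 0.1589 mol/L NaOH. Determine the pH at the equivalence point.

n(C6H5OH) = 0.06253 x 0.02502 = 0.001565 mol; V(NaOH) at equivalence = 0.001565/0.1589 = 0.009846 L.
At equivalence all the acid is converted to C6H5O-; total volume = 0.02502 + 0.009846 = 0.03487 L, so [C6H5O-] = 0.001565/0.03487 = 0.04487 M.
Kb = Kw/Ka = 1.0e-14 / 1.0 x 10^-10 = 0.000100.
[OH^-] = sqrt(Kb x [C6H5O-]) = sqrt(0.000100 x 0.04487) = 0.00212 M.
pOH = 2.67, so pH = 14.00 - 2.67 = 11.33.

11.33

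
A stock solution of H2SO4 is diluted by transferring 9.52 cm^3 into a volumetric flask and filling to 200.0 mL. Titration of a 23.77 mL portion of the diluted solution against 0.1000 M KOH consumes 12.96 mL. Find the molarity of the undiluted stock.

n(KOH) = 0.1000 x 0.01296 = 0.001296 mol.
n(H2SO4) in the aliquot = 0.001296 x 1/2 = 0.0006480 mol.
[diluted H2SO4] = 0.0006480 / 0.02377 = 0.02726 M.
Dilution factor = 200.0/9.520 = 21.01, so [stock] = 0.02726 x 21.01 = 0.573 M.

0.573 M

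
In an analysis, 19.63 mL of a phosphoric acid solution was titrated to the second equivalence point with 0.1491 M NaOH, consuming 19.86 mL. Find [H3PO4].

0.0754 M

n(NaOH) = 0.1491 x 0.01986 = 0.002961 mol.
At the second equivalence point, 2 mol OH^- react per mol H3PO4, so n(H3PO4) = 0.002961 / 2 = 0.001481 mol.
[H3PO4] = 0.001481 / 0.01963 L = 0.0754 M.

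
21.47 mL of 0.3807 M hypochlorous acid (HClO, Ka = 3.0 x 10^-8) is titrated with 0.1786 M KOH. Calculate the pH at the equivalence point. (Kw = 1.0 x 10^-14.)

n(HClO) = 0.3807 x 0.02147 = 0.008174 mol; V(KOH) at equivalence = 0.008174/0.1786 = 0.04577 L.
At equivalence all the acid is converted to ClO-; total volume = 0.02147 + 0.04577 = 0.06724 L, so [ClO-] = 0.008174/0.06724 = 0.1216 M.
Kb = Kw/Ka = 1.0e-14 / 3.0 x 10^-8 = 3.33e-7.
[OH^-] = sqrt(Kb x [ClO-]) = sqrt(3.33e-7 x 0.1216) = 0.000201 M.
pOH = 3.70, so pH = 14.00 - 3.70 = 10.30.

10.30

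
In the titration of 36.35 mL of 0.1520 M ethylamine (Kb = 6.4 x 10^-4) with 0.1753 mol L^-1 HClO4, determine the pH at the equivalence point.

5.95

n(C2H5NH2) = 0.1520 x 0.03635 = 0.005525 mol; V(HClO4) at equivalence = 0.005525/0.1753 = 0.03152 L.
At equivalence the base is fully converted to C2H5NH3+; total volume = 0.06787 L, so [C2H5NH3+] = 0.005525/0.06787 = 0.08141 M.
Ka(C2H5NH3+) = Kw/Kb = 1.0e-14 / 6.4 x 10^-4 = 1.56e-11.
[H^+] = sqrt(Ka x [C2H5NH3+]) = sqrt(1.56e-11 x 0.08141) = 1.13e-6 M.
pH = -log(1.13e-6) = 5.95.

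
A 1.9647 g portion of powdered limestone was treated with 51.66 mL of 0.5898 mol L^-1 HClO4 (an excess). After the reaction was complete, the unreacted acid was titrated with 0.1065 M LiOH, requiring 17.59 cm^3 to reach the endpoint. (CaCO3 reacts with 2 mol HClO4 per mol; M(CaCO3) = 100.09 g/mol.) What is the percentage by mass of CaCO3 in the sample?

72.8%

Total n(HClO4) added = 0.5898 x 0.05166 = 0.03047 mol.
n(LiOH) used = 0.1065 x 0.01759 = 0.001873 mol, which equals the excess n(HClO4).
So n(HClO4) consumed by the sample = 0.03047 - 0.001873 = 0.02860 mol.
n(CaCO3) = 0.02860 / 2 = 0.01430 mol.
mass CaCO3 = 0.01430 x 100.09 = 1.431 g, so %CaCO3 = 1.431/1.9647 x 100 = 72.8%.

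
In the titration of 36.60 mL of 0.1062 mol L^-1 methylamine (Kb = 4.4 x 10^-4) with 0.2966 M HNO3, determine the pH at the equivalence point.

5.88

n(CH3NH2) = 0.1062 x 0.03660 = 0.003887 mol; V(HNO3) at equivalence = 0.003887/0.2966 = 0.01310 L.
At equivalence the base is fully converted to CH3NH3+; total volume = 0.04970 L, so [CH3NH3+] = 0.003887/0.04970 = 0.07820 M.
Ka(CH3NH3+) = Kw/Kb = 1.0e-14 / 4.4 x 10^-4 = 2.27e-11.
[H^+] = sqrt(Ka x [CH3NH3+]) = sqrt(2.27e-11 x 0.07820) = 1.33e-6 M.
pH = -log(1.33e-6) = 5.88.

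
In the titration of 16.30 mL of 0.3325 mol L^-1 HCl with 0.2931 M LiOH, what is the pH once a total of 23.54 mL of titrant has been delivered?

12.57

n(acid) = 0.3325 x 0.01630 = 0.005420 mol; n(LiOH) added = 0.2931 x 0.02354 = 0.006900 mol.
Base is in excess by 0.006900 - 0.005420 = 0.001480 mol in a total volume of 0.03984 L.
[OH^-] = 0.001480/0.03984 = 0.03714 M, so pOH = 1.43 and pH = 14.00 - 1.43 = 12.57.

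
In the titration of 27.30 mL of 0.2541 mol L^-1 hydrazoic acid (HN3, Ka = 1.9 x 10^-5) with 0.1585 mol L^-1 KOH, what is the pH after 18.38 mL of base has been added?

Initial n(HN3) = 0.2541 x 0.02730 = 0.006937 mol.
n(KOH) added = 0.1585 x 0.01838 = 0.002913 mol, converting that many moles of HN3 to N3-.
Remaining n(HN3) = 0.004024 mol; n(N3-) = 0.002913 mol.
By Henderson-Hasselbalch, pH = pKa + log([A^-]/[HA]) = 4.72 + log(0.002913/0.004024) = 4.72 + (-0.14) = 4.58.

4.58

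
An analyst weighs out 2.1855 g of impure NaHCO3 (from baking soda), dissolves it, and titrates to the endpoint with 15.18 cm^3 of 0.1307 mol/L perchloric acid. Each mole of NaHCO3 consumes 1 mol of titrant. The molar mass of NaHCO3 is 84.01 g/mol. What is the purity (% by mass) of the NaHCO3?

n(HClO4) = 0.1307 x 0.01518 = 0.001984 mol.
n(NaHCO3) = 0.001984 / 1 = 0.001984 mol.
mass of NaHCO3 = 0.001984 x 84.01 = 0.1667 g.
% purity = 0.1667 / 2.1855 x 100 = 7.63%.

7.63%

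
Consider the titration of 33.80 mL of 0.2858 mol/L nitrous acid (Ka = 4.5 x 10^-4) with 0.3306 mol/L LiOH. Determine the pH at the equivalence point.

n(HNO2) = 0.2858 x 0.03380 = 0.009660 mol; V(LiOH) at equivalence = 0.009660/0.3306 = 0.02922 L.
At equivalence all the acid is converted to NO2-; total volume = 0.03380 + 0.02922 = 0.06302 L, so [NO2-] = 0.009660/0.06302 = 0.1533 M.
Kb = Kw/Ka = 1.0e-14 / 4.5 x 10^-4 = 2.22e-11.
[OH^-] = sqrt(Kb x [NO2-]) = sqrt(2.22e-11 x 0.1533) = 1.85e-6 M.
pOH = 5.73, so pH = 14.00 - 5.73 = 8.27.

8.27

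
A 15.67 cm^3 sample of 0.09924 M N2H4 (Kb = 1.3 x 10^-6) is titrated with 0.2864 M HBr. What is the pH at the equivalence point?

4.62

n(N2H4) = 0.09924 x 0.01567 = 0.001555 mol; V(HBr) at equivalence = 0.001555/0.2864 = 0.005430 L.
At equivalence the base is fully converted to N2H5+; total volume = 0.02110 L, so [N2H5+] = 0.001555/0.02110 = 0.07370 M.
Ka(N2H5+) = Kw/Kb = 1.0e-14 / 1.3 x 10^-6 = 7.69e-9.
[H^+] = sqrt(Ka x [N2H5+]) = sqrt(7.69e-9 x 0.07370) = 2.38e-5 M.
pH = -log(2.38e-5) = 4.62.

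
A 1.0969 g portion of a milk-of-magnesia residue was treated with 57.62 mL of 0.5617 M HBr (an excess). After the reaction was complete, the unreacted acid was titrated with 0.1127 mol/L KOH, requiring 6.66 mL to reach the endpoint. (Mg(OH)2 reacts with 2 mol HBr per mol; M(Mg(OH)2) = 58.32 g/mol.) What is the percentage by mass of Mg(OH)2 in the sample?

84.0%

Total n(HBr) added = 0.5617 x 0.05762 = 0.03237 mol.
n(KOH) used = 0.1127 x 0.006660 = 0.0007506 mol, which equals the excess n(HBr).
So n(HBr) consumed by the sample = 0.03237 - 0.0007506 = 0.03161 mol.
n(Mg(OH)2) = 0.03161 / 2 = 0.01581 mol.
mass Mg(OH)2 = 0.01581 x 58.32 = 0.9219 g, so %Mg(OH)2 = 0.9219/1.0969 x 100 = 84.0%.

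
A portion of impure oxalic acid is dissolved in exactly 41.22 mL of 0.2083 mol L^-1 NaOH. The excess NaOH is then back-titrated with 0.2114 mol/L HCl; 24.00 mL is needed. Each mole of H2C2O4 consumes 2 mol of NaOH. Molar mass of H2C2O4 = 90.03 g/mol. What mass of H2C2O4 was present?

0.158 g

Total n(NaOH) added = 0.2083 x 0.04122 = 0.008586 mol.
n(HCl) used = 0.2114 x 0.02400 = 0.005074 mol, which equals the excess n(NaOH).
So n(NaOH) consumed by the sample = 0.008586 - 0.005074 = 0.003513 mol.
n(H2C2O4) = 0.003513 / 2 = 0.001756 mol.
mass = 0.001756 mol x 90.03 g/mol = 0.158 g.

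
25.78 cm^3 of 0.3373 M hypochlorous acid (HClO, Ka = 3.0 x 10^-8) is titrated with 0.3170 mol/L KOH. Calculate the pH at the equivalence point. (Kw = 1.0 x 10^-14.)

10.37

n(HClO) = 0.3373 x 0.02578 = 0.008696 mol; V(KOH) at equivalence = 0.008696/0.3170 = 0.02743 L.
At equivalence all the acid is converted to ClO-; total volume = 0.02578 + 0.02743 = 0.05321 L, so [ClO-] = 0.008696/0.05321 = 0.1634 M.
Kb = Kw/Ka = 1.0e-14 / 3.0 x 10^-8 = 3.33e-7.
[OH^-] = sqrt(Kb x [ClO-]) = sqrt(3.33e-7 x 0.1634) = 0.000233 M.
pOH = 3.63, so pH = 14.00 - 3.63 = 10.37.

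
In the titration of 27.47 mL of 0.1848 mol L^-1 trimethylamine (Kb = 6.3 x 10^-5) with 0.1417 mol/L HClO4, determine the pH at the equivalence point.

5.45

n((CH3)3N) = 0.1848 x 0.02747 = 0.005076 mol; V(HClO4) at equivalence = 0.005076/0.1417 = 0.03583 L.
At equivalence the base is fully converted to (CH3)3NH+; total volume = 0.06330 L, so [(CH3)3NH+] = 0.005076/0.06330 = 0.08020 M.
Ka((CH3)3NH+) = Kw/Kb = 1.0e-14 / 6.3 x 10^-5 = 1.59e-10.
[H^+] = sqrt(Ka x [(CH3)3NH+]) = sqrt(1.59e-10 x 0.08020) = 3.57e-6 M.
pH = -log(3.57e-6) = 5.45.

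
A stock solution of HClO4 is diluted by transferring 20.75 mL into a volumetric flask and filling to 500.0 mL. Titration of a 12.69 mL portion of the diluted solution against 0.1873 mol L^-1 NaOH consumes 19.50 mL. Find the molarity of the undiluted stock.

6.94 M

n(NaOH) = 0.1873 x 0.01950 = 0.003652 mol.
n(HClO4) in the aliquot = 0.003652 mol.
[diluted HClO4] = 0.003652 / 0.01269 = 0.2878 M.
Dilution factor = 500.0/20.75 = 24.10, so [stock] = 0.2878 x 24.10 = 6.94 M.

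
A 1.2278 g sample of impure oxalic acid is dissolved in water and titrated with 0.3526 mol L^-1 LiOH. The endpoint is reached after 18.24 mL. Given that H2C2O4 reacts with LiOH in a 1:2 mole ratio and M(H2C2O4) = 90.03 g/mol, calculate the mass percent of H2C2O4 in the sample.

23.6%

n(LiOH) = 0.3526 x 0.01824 = 0.006431 mol.
n(H2C2O4) = 0.006431 / 2 = 0.003216 mol.
mass of H2C2O4 = 0.003216 x 90.03 = 0.2895 g.
% purity = 0.2895 / 1.2278 x 100 = 23.6%.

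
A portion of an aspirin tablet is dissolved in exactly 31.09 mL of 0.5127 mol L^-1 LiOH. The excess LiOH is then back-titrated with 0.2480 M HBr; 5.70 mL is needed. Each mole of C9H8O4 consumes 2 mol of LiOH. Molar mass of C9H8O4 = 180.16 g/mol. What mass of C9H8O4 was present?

Total n(LiOH) added = 0.5127 x 0.03109 = 0.01594 mol.
n(HBr) used = 0.2480 x 0.005700 = 0.001414 mol, which equals the excess n(LiOH).
So n(LiOH) consumed by the sample = 0.01594 - 0.001414 = 0.01453 mol.
n(C9H8O4) = 0.01453 / 2 = 0.007263 mol.
mass = 0.007263 mol x 180.16 g/mol = 1.31 g.

1.31 g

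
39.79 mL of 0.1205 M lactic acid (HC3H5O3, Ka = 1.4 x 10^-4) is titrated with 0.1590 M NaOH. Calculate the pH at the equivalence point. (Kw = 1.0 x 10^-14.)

n(HC3H5O3) = 0.1205 x 0.03979 = 0.004795 mol; V(NaOH) at equivalence = 0.004795/0.1590 = 0.03016 L.
At equivalence all the acid is converted to C3H5O3-; total volume = 0.03979 + 0.03016 = 0.06995 L, so [C3H5O3-] = 0.004795/0.06995 = 0.06855 M.
Kb = Kw/Ka = 1.0e-14 / 1.4 x 10^-4 = 7.14e-11.
[OH^-] = sqrt(Kb x [C3H5O3-]) = sqrt(7.14e-11 x 0.06855) = 2.21e-6 M.
pOH = 5.66, so pH = 14.00 - 5.66 = 8.34.

8.34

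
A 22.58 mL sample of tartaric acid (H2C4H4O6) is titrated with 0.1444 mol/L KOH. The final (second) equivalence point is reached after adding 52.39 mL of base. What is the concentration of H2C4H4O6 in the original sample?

0.168 M

n(KOH) = 0.1444 x 0.05239 = 0.007565 mol.
At the final (second) equivalence point, 2 mol OH^- react per mol H2C4H4O6, so n(H2C4H4O6) = 0.007565 / 2 = 0.003783 mol.
[H2C4H4O6] = 0.003783 / 0.02258 L = 0.168 M.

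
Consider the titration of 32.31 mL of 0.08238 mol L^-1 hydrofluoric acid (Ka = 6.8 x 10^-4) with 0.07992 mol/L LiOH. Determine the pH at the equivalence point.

n(HF) = 0.08238 x 0.03231 = 0.002662 mol; V(LiOH) at equivalence = 0.002662/0.07992 = 0.03330 L.
At equivalence all the acid is converted to F-; total volume = 0.03231 + 0.03330 = 0.06561 L, so [F-] = 0.002662/0.06561 = 0.04057 M.
Kb = Kw/Ka = 1.0e-14 / 6.8 x 10^-4 = 1.47e-11.
[OH^-] = sqrt(Kb x [F-]) = sqrt(1.47e-11 x 0.04057) = 7.72e-7 M.
pOH = 6.11, so pH = 14.00 - 6.11 = 7.89.

7.89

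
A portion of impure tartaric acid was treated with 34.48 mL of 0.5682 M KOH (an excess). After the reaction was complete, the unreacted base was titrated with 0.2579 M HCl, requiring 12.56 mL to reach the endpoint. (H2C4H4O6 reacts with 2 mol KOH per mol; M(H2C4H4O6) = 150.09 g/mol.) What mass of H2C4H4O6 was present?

Total n(KOH) added = 0.5682 x 0.03448 = 0.01959 mol.
n(HCl) used = 0.2579 x 0.01256 = 0.003239 mol, which equals the excess n(KOH).
So n(KOH) consumed by the sample = 0.01959 - 0.003239 = 0.01635 mol.
n(H2C4H4O6) = 0.01635 / 2 = 0.008176 mol.
mass = 0.008176 mol x 150.09 g/mol = 1.23 g.

1.23 g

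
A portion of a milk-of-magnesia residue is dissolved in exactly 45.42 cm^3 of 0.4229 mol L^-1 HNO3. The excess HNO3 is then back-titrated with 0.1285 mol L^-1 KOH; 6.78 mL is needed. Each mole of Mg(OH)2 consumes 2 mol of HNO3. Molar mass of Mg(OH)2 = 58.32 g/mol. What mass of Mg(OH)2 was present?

0.535 g

Total n(HNO3) added = 0.4229 x 0.04542 = 0.01921 mol.
n(KOH) used = 0.1285 x 0.006780 = 0.0008712 mol, which equals the excess n(HNO3).
So n(HNO3) consumed by the sample = 0.01921 - 0.0008712 = 0.01834 mol.
n(Mg(OH)2) = 0.01834 / 2 = 0.009168 mol.
mass = 0.009168 mol x 58.32 g/mol = 0.535 g.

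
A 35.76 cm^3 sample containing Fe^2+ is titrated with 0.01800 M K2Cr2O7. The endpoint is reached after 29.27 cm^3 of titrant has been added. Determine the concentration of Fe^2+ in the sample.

0.0884 M

n(K2Cr2O7) = 0.01800 x 0.02927 = 0.0005269 mol.
From the balanced equation, 1 mol K2Cr2O7 reacts with 6 mol Fe^2+, so n(Fe^2+) = 0.0005269 x 6/1 = 0.003161 mol.
[Fe^2+] = 0.003161 / 0.03576 L = 0.0884 M.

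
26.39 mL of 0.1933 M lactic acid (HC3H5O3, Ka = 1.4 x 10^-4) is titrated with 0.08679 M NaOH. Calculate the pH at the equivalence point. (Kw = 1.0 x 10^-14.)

n(HC3H5O3) = 0.1933 x 0.02639 = 0.005101 mol; V(NaOH) at equivalence = 0.005101/0.08679 = 0.05878 L.
At equivalence all the acid is converted to C3H5O3-; total volume = 0.02639 + 0.05878 = 0.08517 L, so [C3H5O3-] = 0.005101/0.08517 = 0.05990 M.
Kb = Kw/Ka = 1.0e-14 / 1.4 x 10^-4 = 7.14e-11.
[OH^-] = sqrt(Kb x [C3H5O3-]) = sqrt(7.14e-11 x 0.05990) = 2.07e-6 M.
pOH = 5.68, so pH = 14.00 - 5.68 = 8.32.

8.32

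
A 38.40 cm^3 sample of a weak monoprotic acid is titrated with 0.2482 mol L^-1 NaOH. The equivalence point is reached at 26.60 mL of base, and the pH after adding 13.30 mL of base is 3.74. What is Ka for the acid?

13.30 mL is half of the equivalence volume, so this is the half-equivalence point where [HA] = [A^-].
At half-equivalence pH = pKa, so pKa = 3.74.
Ka = 10^(-3.74) = 1.8 x 10^-4.

1.8 x 10^-4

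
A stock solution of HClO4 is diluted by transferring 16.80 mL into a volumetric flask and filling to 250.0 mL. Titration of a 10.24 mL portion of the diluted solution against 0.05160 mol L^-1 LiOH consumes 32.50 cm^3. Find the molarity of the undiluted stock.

n(LiOH) = 0.05160 x 0.03250 = 0.001677 mol.
n(HClO4) in the aliquot = 0.001677 mol.
[diluted HClO4] = 0.001677 / 0.01024 = 0.1638 M.
Dilution factor = 250.0/16.80 = 14.88, so [stock] = 0.1638 x 14.88 = 2.44 M.

2.44 M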